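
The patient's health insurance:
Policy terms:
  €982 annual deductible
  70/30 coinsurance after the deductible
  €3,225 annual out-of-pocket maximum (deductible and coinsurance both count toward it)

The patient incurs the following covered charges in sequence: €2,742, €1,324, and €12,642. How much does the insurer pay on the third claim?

€11,324.20

#1 (€2,742): deductible takes €982, €1,760 remains; coinsurance €1,760 × 30% = €528. Patient owes €1,510 (running OOP €1,510). Plan pays €2,742 − €1,510 = €1,232.
#2 (€1,324): deductible met; 30% of €1,324 = €397.20. Cost to patient: €397.20. OOP to date €1,907.20. Insurer: €1,324 − €397.20 = €926.80.
#3 (€12,642): 30% coinsurance on €12,642 = €3,792.60. Adding that to €1,907.20 gives €5,699.80, past the €3,225 cap; patient pays only €3,225 − €1,907.20 = €1,317.80. Insurer: €12,642 − €1,317.80 = €11,324.20.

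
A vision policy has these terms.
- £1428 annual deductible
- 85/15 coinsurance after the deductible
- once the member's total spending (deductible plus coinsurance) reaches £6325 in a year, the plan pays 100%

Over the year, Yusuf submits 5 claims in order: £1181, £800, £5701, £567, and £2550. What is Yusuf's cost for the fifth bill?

Bill 1, £1181: entire amount goes to the deductible. Member pays £1181; OOP now £1181.
Bill 2, £800: £247 to deductible, leaving £553; member's 15% is £82.95. Cost to member: £329.95. OOP to date £1510.95.
Bill 3, £5701: deductible already satisfied, so member's share is 15% × £5701 = £855.15. Member pays £855.15; OOP now £2366.10.
Bill 4, £567: 15% coinsurance on £567 = £85.05. Cost to member: £85.05. OOP to date £2451.15.
Bill 5, £2550: 15% coinsurance on £2550 = £382.50. Member owes £382.50 (running OOP £2833.65).

£382.50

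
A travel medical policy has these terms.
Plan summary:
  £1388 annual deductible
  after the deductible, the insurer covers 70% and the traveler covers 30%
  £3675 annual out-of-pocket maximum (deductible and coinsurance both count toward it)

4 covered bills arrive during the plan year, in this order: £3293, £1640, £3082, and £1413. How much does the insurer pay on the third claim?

£2157.40

Bill 1, £3293: £1388 to deductible, leaving £1905; coinsurance £1905 × 30% = £571.50. Traveler pays £1959.50; OOP now £1959.50. Plan pays £3293 − £1959.50 = £1333.50.
Bill 2, £1640: 30% coinsurance on £1640 = £492. Cost to traveler: £492. OOP to date £2451.50. Plan pays £1640 − £492 = £1148.
Bill 3, £3082: 30% coinsurance on £3082 = £924.60. Cost to traveler: £924.60. OOP to date £3376.10. Plan pays £3082 − £924.60 = £2157.40.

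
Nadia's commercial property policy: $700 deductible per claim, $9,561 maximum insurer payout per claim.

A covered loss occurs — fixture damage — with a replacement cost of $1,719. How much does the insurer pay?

Less the $700 deductible: $1,719 − $700 = $1,019.
$1,019 ≤ $9,561, so the limit doesn't bind; insurer pays $1,019.

$1,019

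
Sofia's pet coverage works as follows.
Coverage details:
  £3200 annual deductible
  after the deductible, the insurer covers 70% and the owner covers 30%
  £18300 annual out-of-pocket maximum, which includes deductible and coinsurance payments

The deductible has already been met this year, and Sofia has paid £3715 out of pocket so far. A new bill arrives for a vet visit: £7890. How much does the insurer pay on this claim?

£5523

With the deductible met, the entire £7890 is subject to coinsurance.
Coinsurance: £7890 × 30% = £2367.
Total out-of-pocket so far would be £3715 + £2367 = £6082, below the £18300 cap — no reduction.
The plan picks up £7890 − £2367 = £5523.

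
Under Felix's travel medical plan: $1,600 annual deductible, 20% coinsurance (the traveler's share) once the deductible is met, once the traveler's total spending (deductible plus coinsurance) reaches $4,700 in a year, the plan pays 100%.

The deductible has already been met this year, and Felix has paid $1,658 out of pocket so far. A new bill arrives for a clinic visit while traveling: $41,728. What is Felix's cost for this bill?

With the deductible met, the entire $41,728 is subject to coinsurance.
Coinsurance: $41,728 × 20% = $8,345.60.
That would bring total out-of-pocket to $10,003.60, past the $4,700 cap. The traveler is capped at $4,700 − $1,658 = $3,042 on this claim.

$3,042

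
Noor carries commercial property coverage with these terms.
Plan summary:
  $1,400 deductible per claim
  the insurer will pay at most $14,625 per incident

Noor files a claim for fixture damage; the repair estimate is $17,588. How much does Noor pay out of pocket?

$2,963

Subtract the deductible: $17,588 − $1,400 = $16,188.
$16,188 exceeds the $14,625 limit, so the insurer pays the limit: $14,625.
Out of pocket: $17,588 − $14,625 = $2,963.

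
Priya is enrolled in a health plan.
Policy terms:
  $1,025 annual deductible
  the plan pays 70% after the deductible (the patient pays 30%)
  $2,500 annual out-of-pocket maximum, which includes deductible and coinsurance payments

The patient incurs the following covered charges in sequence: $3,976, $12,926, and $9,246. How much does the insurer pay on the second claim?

$12,336.30

#1 ($3,976): deductible takes $1,025, $2,951 remains; patient's 30% is $885.30. Patient owes $1,910.30 (running OOP $1,910.30). Plan pays $3,976 − $1,910.30 = $2,065.70.
#2 ($12,926): deductible met; 30% of $12,926 = $3,877.80. That would push OOP to $5,788.10, over the $2,500 cap, so patient pays $2,500 − $1,910.30 = $589.70. Insurer: $12,926 − $589.70 = $12,336.30.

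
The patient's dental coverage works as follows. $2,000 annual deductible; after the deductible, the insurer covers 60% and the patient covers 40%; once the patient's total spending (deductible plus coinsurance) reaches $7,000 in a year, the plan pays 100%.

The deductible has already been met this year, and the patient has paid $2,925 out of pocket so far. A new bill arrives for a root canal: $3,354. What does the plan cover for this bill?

$2,012.40

With the deductible met, the entire $3,354 is subject to coinsurance.
Coinsurance: $3,354 × 40% = $1,341.60.
Cumulative spending $2,925 + $1,341.60 = $4,266.60 stays under the $7,000 maximum.
Insurer pays the balance: $3,354 − $1,341.60 = $2,012.40.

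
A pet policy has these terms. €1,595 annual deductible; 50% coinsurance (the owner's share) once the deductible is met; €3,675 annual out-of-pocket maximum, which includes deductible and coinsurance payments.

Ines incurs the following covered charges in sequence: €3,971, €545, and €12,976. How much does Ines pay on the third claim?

€619.50

Claim 1 — €3,971: €1,595 to deductible, leaving €2,376; owner's 50% is €1,188. Cost to owner: €2,783. OOP to date €2,783.
Claim 2 — €545: 50% coinsurance on €545 = €272.50. Owner owes €272.50 (running OOP €3,055.50).
Claim 3 — €12,976: deductible met; 50% of €12,976 = €6,488. Adding that to €3,055.50 gives €9,543.50, past the €3,675 cap; owner pays only €3,675 − €3,055.50 = €619.50.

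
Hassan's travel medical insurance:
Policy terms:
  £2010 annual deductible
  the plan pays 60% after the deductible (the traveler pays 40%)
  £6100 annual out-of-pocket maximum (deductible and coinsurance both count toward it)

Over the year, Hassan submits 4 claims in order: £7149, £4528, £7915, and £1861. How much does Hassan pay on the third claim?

Claim 1 (£7149): deductible takes £2010, £5139 remains; traveler's 40% is £2055.60. Cost to traveler: £4065.60. OOP to date £4065.60.
Claim 2 (£4528): 40% coinsurance on £4528 = £1811.20. Traveler owes £1811.20 (running OOP £5876.80).
Claim 3 (£7915): 40% coinsurance on £7915 = £3166. OOP would hit £9042.80 > £6100, so the cap limits the traveler to £6100 − £5876.80 = £223.20.

£223.20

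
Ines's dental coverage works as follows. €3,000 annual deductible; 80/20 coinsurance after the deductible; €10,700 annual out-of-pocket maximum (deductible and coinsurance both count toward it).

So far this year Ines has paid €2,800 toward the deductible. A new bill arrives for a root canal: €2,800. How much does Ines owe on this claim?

€2,800 of the €3,000 deductible is already met, leaving €200.
The remaining €2,600 (= €2,800 − €200) moves to coinsurance.
Patient's 20% share of €2,600 is €520.
So the patient owes €200 + €520 = €720 before any cap.
Year-to-date out-of-pocket becomes €2,800 + €720 = €3,520, still under the €10,700 maximum, so no cap applies.

€720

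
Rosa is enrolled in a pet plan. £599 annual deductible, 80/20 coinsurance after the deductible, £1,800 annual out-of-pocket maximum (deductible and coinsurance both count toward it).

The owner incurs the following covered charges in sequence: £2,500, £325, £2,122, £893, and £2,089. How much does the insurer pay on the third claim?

£1,697.60

Bill 1, £2,500: £599 to deductible, leaving £1,901; owner's 20% is £380.20. Owner pays £979.20; OOP now £979.20. Insurer: £2,500 − £979.20 = £1,520.80.
Bill 2, £325: deductible met; 20% of £325 = £65. Cost to owner: £65. OOP to date £1,044.20. Insurer: £325 − £65 = £260.
Bill 3, £2,122: deductible already satisfied, so owner's share is 20% × £2,122 = £424.40. Cost to owner: £424.40. OOP to date £1,468.60. Plan pays £2,122 − £424.40 = £1,697.60.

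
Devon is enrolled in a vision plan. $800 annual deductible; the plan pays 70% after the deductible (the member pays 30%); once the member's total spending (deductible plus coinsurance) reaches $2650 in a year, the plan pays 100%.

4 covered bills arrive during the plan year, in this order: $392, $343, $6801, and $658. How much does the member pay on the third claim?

$1915

Claim 1 ($392): all of it applies to the deductible. Member pays $392; OOP now $392.
Claim 2 ($343): entire amount goes to the deductible. Member pays $343; OOP now $735.
Claim 3 ($6801): $65 to deductible, leaving $6736; 30% of $6736 = $2020.80. Deductible plus coinsurance: $65 + $2020.80 = $2085.80. That would push OOP to $2820.80, over the $2650 cap, so member pays $2650 − $735 = $1915.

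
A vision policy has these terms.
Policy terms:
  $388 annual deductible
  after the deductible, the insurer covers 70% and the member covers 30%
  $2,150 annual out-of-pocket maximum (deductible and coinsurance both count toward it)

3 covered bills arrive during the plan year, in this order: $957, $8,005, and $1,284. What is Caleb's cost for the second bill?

$1,591.30

Bill 1, $957: $388 finishes the deductible; $569 goes to coinsurance; 30% of $569 = $170.70. Cost to member: $558.70. OOP to date $558.70.
Bill 2, $8,005: 30% coinsurance on $8,005 = $2,401.50. That would push OOP to $2,960.20, over the $2,150 cap, so member pays $2,150 − $558.70 = $1,591.30.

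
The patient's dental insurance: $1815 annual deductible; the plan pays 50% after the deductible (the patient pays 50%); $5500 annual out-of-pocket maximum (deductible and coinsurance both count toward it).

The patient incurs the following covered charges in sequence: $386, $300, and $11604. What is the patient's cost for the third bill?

#1 ($386): all of it applies to the deductible. Patient owes $386 (running OOP $386).
#2 ($300): entire amount goes to the deductible. Cost to patient: $300. OOP to date $686.
#3 ($11604): $1129 finishes the deductible; $10475 goes to coinsurance; patient's 50% is $5237.50. Together that's $1129 + $5237.50 = $6366.50. Adding that to $686 gives $7052.50, past the $5500 cap; patient pays only $5500 − $686 = $4814.

$4814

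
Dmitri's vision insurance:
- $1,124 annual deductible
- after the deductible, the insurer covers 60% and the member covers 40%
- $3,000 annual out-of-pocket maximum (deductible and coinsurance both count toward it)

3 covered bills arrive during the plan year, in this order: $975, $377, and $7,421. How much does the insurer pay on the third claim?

Claim 1 — $975: entire amount goes to the deductible. Member owes $975 (running OOP $975). Insurer: $975 − $975 = $0.
Claim 2 — $377: $149 finishes the deductible; $228 goes to coinsurance; 40% of $228 = $91.20. Cost to member: $240.20. OOP to date $1,215.20. Plan pays $377 − $240.20 = $136.80.
Claim 3 — $7,421: deductible already satisfied, so member's share is 40% × $7,421 = $2,968.40. OOP would hit $4,183.60 > $3,000, so the cap limits the member to $3,000 − $1,215.20 = $1,784.80. Plan pays $7,421 − $1,784.80 = $5,636.20.

$5,636.20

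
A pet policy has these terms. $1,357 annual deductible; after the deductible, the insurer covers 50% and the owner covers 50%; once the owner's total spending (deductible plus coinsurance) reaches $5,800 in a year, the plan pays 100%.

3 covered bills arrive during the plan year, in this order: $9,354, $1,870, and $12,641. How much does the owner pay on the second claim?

$444.50

Claim 1 — $9,354: $1,357 finishes the deductible; $7,997 goes to coinsurance; coinsurance $7,997 × 50% = $3,998.50. Owner owes $5,355.50 (running OOP $5,355.50).
Claim 2 — $1,870: deductible met; 50% of $1,870 = $935. Adding that to $5,355.50 gives $6,290.50, past the $5,800 cap; owner pays only $5,800 − $5,355.50 = $444.50.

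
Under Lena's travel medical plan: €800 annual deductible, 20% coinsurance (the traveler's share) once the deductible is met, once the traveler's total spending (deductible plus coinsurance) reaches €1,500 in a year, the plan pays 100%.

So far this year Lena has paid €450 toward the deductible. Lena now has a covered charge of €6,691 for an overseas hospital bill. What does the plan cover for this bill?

€5,641

Remaining deductible: €800 − €450 = €350.
That leaves €6,691 − €350 = €6,341 for coinsurance.
Traveler's 20% share of €6,341 is €1,268.20.
That puts the traveler's cost at €350 + €1,268.20 = €1,618.20 before any cap.
Adding €1,618.20 to the €450 already spent would give €2,068.20, which exceeds the €1,500 cap; the traveler pays just €1,500 − €450 = €1,050.
The plan picks up €6,691 − €1,050 = €5,641.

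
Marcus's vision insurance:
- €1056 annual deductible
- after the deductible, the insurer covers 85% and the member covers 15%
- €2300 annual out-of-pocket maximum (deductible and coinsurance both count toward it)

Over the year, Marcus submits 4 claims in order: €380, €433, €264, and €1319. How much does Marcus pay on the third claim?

€246.15

Bill 1, €380: entire amount goes to the deductible. Cost to member: €380. OOP to date €380.
Bill 2, €433: entire amount goes to the deductible. Member owes €433 (running OOP €813).
Bill 3, €264: deductible takes €243, €21 remains; coinsurance €21 × 15% = €3.15. Member pays €246.15; OOP now €1059.15.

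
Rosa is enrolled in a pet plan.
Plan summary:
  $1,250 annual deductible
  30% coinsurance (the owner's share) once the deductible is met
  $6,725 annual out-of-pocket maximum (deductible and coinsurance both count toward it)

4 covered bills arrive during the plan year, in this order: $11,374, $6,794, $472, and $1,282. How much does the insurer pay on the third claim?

Bill 1, $11,374: $1,250 to deductible, leaving $10,124; coinsurance $10,124 × 30% = $3,037.20. Cost to owner: $4,287.20. OOP to date $4,287.20. Insurer: $11,374 − $4,287.20 = $7,086.80.
Bill 2, $6,794: deductible already satisfied, so owner's share is 30% × $6,794 = $2,038.20. Owner owes $2,038.20 (running OOP $6,325.40). Plan pays $6,794 − $2,038.20 = $4,755.80.
Bill 3, $472: deductible already satisfied, so owner's share is 30% × $472 = $141.60. Cost to owner: $141.60. OOP to date $6,467. Plan pays $472 − $141.60 = $330.40.

$330.40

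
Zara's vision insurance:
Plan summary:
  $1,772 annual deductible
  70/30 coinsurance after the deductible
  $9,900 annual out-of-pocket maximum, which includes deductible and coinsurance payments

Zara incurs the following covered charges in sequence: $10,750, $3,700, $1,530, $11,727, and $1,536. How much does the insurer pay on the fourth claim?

$8,208.90

Bill 1, $10,750: deductible takes $1,772, $8,978 remains; 30% of $8,978 = $2,693.40. Member owes $4,465.40 (running OOP $4,465.40). Plan pays $10,750 − $4,465.40 = $6,284.60.
Bill 2, $3,700: deductible met; 30% of $3,700 = $1,110. Member pays $1,110; OOP now $5,575.40. Plan pays $3,700 − $1,110 = $2,590.
Bill 3, $1,530: deductible already satisfied, so member's share is 30% × $1,530 = $459. Member owes $459 (running OOP $6,034.40). Insurer: $1,530 − $459 = $1,071.
Bill 4, $11,727: deductible met; 30% of $11,727 = $3,518.10. Member owes $3,518.10 (running OOP $9,552.50). Insurer: $11,727 − $3,518.10 = $8,208.90.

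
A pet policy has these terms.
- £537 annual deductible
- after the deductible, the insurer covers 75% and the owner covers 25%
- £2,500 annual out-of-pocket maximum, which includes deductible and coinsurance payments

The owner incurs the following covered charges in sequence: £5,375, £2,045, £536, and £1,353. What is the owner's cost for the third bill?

£134

#1 (£5,375): £537 to deductible, leaving £4,838; owner's 25% is £1,209.50. Owner pays £1,746.50; OOP now £1,746.50.
#2 (£2,045): deductible met; 25% of £2,045 = £511.25. Owner pays £511.25; OOP now £2,257.75.
#3 (£536): deductible already satisfied, so owner's share is 25% × £536 = £134. Cost to owner: £134. OOP to date £2,391.75.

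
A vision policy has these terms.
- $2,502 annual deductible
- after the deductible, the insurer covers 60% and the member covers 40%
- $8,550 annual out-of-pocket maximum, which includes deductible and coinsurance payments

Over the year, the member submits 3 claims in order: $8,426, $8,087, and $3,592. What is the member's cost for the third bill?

$443.60

#1 ($8,426): $2,502 to deductible, leaving $5,924; member's 40% is $2,369.60. Member owes $4,871.60 (running OOP $4,871.60).
#2 ($8,087): deductible met; 40% of $8,087 = $3,234.80. Member owes $3,234.80 (running OOP $8,106.40).
#3 ($3,592): deductible already satisfied, so member's share is 40% × $3,592 = $1,436.80. Adding that to $8,106.40 gives $9,543.20, past the $8,550 cap; member pays only $8,550 − $8,106.40 = $443.60.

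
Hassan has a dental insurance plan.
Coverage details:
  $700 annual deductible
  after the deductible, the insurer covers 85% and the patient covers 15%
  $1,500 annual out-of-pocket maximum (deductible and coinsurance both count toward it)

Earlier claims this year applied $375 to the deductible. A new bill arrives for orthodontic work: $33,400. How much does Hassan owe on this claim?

$375 of the $700 deductible is already met, leaving $325.
The remaining $33,075 (= $33,400 − $325) moves to coinsurance.
Patient's 15% share of $33,075 is $4,961.25.
That puts the patient's cost at $325 + $4,961.25 = $5,286.25 before any cap.
Adding $5,286.25 to the $375 already spent would give $5,661.25, which exceeds the $1,500 cap; the patient pays just $1,500 − $375 = $1,125.

$1,125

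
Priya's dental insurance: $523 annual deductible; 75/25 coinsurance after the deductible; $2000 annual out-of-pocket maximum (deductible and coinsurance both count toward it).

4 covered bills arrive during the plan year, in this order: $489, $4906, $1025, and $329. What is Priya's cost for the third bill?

#1 ($489): all of it applies to the deductible. Cost to patient: $489. OOP to date $489.
#2 ($4906): $34 to deductible, leaving $4872; coinsurance $4872 × 25% = $1218. Cost to patient: $1252. OOP to date $1741.
#3 ($1025): 25% coinsurance on $1025 = $256.25. Patient owes $256.25 (running OOP $1997.25).

$256.25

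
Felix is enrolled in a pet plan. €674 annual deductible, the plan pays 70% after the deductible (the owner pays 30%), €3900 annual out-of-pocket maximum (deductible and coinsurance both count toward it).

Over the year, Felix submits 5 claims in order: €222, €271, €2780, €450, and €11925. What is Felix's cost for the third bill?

#1 (€222): fully absorbed by the deductible. Cost to owner: €222. OOP to date €222.
#2 (€271): fully absorbed by the deductible. Cost to owner: €271. OOP to date €493.
#3 (€2780): €181 finishes the deductible; €2599 goes to coinsurance; coinsurance €2599 × 30% = €779.70. Owner pays €960.70; OOP now €1453.70.

€960.70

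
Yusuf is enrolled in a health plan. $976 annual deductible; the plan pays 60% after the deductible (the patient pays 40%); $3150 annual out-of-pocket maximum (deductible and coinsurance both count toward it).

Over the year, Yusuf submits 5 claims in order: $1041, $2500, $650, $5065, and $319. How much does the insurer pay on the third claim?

#1 ($1041): $976 finishes the deductible; $65 goes to coinsurance; coinsurance $65 × 40% = $26. Patient pays $1002; OOP now $1002. Plan pays $1041 − $1002 = $39.
#2 ($2500): 40% coinsurance on $2500 = $1000. Patient owes $1000 (running OOP $2002). Plan pays $2500 − $1000 = $1500.
#3 ($650): 40% coinsurance on $650 = $260. Patient pays $260; OOP now $2262. Insurer: $650 − $260 = $390.

$390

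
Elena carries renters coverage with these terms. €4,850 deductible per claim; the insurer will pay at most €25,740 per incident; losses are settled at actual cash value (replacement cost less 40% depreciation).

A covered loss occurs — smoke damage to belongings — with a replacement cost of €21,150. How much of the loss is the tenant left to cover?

Depreciate 40%: the covered value is €21,150 × 0.6 = €12,690.
Less the €4,850 deductible: €12,690 − €4,850 = €7,840.
€7,840 ≤ €25,740, so the limit doesn't bind; insurer pays €7,840.
Out of pocket: €21,150 − €7,840 = €13,310.

€13,310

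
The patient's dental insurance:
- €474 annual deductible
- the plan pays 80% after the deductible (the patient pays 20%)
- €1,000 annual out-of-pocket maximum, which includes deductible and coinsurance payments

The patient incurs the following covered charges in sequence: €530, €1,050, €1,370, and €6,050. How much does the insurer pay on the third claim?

€1,096

#1 (€530): €474 finishes the deductible; €56 goes to coinsurance; coinsurance €56 × 20% = €11.20. Patient pays €485.20; OOP now €485.20. Plan pays €530 − €485.20 = €44.80.
#2 (€1,050): deductible met; 20% of €1,050 = €210. Cost to patient: €210. OOP to date €695.20. Insurer: €1,050 − €210 = €840.
#3 (€1,370): deductible already satisfied, so patient's share is 20% × €1,370 = €274. Patient pays €274; OOP now €969.20. Insurer: €1,370 − €274 = €1,096.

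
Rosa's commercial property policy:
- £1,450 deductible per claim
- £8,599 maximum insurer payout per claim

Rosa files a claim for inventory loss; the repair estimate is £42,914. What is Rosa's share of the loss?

£34,315

After the deductible, £42,914 − £1,450 = £41,464 remains.
£41,464 exceeds the £8,599 limit, so the insurer pays the limit: £8,599.
Out of pocket: £42,914 − £8,599 = £34,315.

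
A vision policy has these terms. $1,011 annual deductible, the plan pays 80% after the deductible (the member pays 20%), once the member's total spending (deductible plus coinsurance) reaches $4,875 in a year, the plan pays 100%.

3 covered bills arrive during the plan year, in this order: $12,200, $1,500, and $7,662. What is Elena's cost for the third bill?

Bill 1, $12,200: deductible takes $1,011, $11,189 remains; 20% of $11,189 = $2,237.80. Member owes $3,248.80 (running OOP $3,248.80).
Bill 2, $1,500: deductible met; 20% of $1,500 = $300. Member pays $300; OOP now $3,548.80.
Bill 3, $7,662: deductible already satisfied, so member's share is 20% × $7,662 = $1,532.40. That would push OOP to $5,081.20, over the $4,875 cap, so member pays $4,875 − $3,548.80 = $1,326.20.

$1,326.20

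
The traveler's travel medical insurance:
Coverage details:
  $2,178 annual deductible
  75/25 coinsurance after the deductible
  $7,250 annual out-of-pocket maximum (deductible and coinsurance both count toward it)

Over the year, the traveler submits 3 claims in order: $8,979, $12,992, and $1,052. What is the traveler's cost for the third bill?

$123.75

Bill 1, $8,979: deductible takes $2,178, $6,801 remains; 25% of $6,801 = $1,700.25. Traveler owes $3,878.25 (running OOP $3,878.25).
Bill 2, $12,992: 25% coinsurance on $12,992 = $3,248. Traveler owes $3,248 (running OOP $7,126.25).
Bill 3, $1,052: 25% coinsurance on $1,052 = $263. OOP would hit $7,389.25 > $7,250, so the cap limits the traveler to $7,250 − $7,126.25 = $123.75.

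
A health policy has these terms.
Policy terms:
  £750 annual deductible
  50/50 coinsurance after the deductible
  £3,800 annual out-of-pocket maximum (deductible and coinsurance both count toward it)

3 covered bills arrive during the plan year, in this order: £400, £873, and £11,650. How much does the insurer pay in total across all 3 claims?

Claim 1 — £400: fully absorbed by the deductible. Patient pays £400; OOP now £400. Plan pays £400 − £400 = £0.
Claim 2 — £873: £350 to deductible, leaving £523; 50% of £523 = £261.50. Cost to patient: £611.50. OOP to date £1,011.50. Insurer: £873 − £611.50 = £261.50.
Claim 3 — £11,650: 50% coinsurance on £11,650 = £5,825. That would push OOP to £6,836.50, over the £3,800 cap, so patient pays £3,800 − £1,011.50 = £2,788.50. Insurer: £11,650 − £2,788.50 = £8,861.50.
Insurer total: £0 + £261.50 + £8,861.50 = £9,123.

£9,123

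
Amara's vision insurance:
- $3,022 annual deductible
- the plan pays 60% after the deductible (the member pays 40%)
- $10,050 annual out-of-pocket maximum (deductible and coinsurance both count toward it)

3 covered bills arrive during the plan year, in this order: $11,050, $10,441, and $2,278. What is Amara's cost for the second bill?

Claim 1 — $11,050: deductible takes $3,022, $8,028 remains; coinsurance $8,028 × 40% = $3,211.20. Member owes $6,233.20 (running OOP $6,233.20).
Claim 2 — $10,441: deductible met; 40% of $10,441 = $4,176.40. That would push OOP to $10,409.60, over the $10,050 cap, so member pays $10,050 − $6,233.20 = $3,816.80.

$3,816.80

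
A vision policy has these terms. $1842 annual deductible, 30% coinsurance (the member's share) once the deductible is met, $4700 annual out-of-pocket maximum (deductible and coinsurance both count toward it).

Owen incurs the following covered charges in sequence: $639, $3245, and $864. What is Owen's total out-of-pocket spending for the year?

$2713.80

#1 ($639): all of it applies to the deductible. Member owes $639 (running OOP $639).
#2 ($3245): deductible takes $1203, $2042 remains; member's 30% is $612.60. Cost to member: $1815.60. OOP to date $2454.60.
#3 ($864): deductible met; 30% of $864 = $259.20. Member pays $259.20; OOP now $2713.80.
Summing the member's payments: $639 + $1815.60 + $259.20 = $2713.80.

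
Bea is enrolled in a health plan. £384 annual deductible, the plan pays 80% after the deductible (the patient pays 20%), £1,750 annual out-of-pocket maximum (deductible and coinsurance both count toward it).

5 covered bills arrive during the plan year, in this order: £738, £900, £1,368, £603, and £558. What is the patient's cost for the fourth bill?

£120.60

Claim 1 — £738: deductible takes £384, £354 remains; patient's 20% is £70.80. Patient pays £454.80; OOP now £454.80.
Claim 2 — £900: deductible already satisfied, so patient's share is 20% × £900 = £180. Cost to patient: £180. OOP to date £634.80.
Claim 3 — £1,368: 20% coinsurance on £1,368 = £273.60. Cost to patient: £273.60. OOP to date £908.40.
Claim 4 — £603: deductible met; 20% of £603 = £120.60. Patient pays £120.60; OOP now £1,029.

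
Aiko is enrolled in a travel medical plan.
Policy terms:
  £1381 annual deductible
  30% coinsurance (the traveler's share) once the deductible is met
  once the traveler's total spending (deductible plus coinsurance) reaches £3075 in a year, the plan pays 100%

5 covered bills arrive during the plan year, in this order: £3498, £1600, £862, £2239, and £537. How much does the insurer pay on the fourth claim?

Claim 1 (£3498): £1381 finishes the deductible; £2117 goes to coinsurance; 30% of £2117 = £635.10. Cost to traveler: £2016.10. OOP to date £2016.10. Insurer: £3498 − £2016.10 = £1481.90.
Claim 2 (£1600): 30% coinsurance on £1600 = £480. Traveler pays £480; OOP now £2496.10. Insurer: £1600 − £480 = £1120.
Claim 3 (£862): deductible met; 30% of £862 = £258.60. Cost to traveler: £258.60. OOP to date £2754.70. Insurer: £862 − £258.60 = £603.40.
Claim 4 (£2239): deductible met; 30% of £2239 = £671.70. That would push OOP to £3426.40, over the £3075 cap, so traveler pays £3075 − £2754.70 = £320.30. Plan pays £2239 − £320.30 = £1918.70.

£1918.70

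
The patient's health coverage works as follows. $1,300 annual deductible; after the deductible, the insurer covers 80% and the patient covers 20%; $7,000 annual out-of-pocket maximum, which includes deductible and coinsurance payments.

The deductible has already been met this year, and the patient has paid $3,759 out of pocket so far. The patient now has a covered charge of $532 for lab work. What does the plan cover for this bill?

The deductible is already satisfied, so the full bill goes to coinsurance.
Coinsurance: $532 × 20% = $106.40.
Total out-of-pocket so far would be $3,759 + $106.40 = $3,865.40, below the $7,000 cap — no reduction.
The insurer covers the remainder: $532 − $106.40 = $425.60.

$425.60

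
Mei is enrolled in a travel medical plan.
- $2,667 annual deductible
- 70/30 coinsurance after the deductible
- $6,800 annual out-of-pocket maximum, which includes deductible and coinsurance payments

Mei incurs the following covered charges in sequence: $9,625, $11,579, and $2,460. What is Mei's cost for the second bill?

Claim 1 — $9,625: $2,667 to deductible, leaving $6,958; 30% of $6,958 = $2,087.40. Traveler pays $4,754.40; OOP now $4,754.40.
Claim 2 — $11,579: 30% coinsurance on $11,579 = $3,473.70. That would push OOP to $8,228.10, over the $6,800 cap, so traveler pays $6,800 − $4,754.40 = $2,045.60.

$2,045.60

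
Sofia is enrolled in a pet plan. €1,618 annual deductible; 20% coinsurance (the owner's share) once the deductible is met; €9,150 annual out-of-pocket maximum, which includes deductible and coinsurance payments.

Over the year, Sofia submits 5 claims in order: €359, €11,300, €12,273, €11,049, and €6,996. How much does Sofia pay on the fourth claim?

Claim 1 — €359: fully absorbed by the deductible. Cost to owner: €359. OOP to date €359.
Claim 2 — €11,300: deductible takes €1,259, €10,041 remains; coinsurance €10,041 × 20% = €2,008.20. Cost to owner: €3,267.20. OOP to date €3,626.20.
Claim 3 — €12,273: deductible already satisfied, so owner's share is 20% × €12,273 = €2,454.60. Cost to owner: €2,454.60. OOP to date €6,080.80.
Claim 4 — €11,049: 20% coinsurance on €11,049 = €2,209.80. Owner owes €2,209.80 (running OOP €8,290.60).

€2,209.80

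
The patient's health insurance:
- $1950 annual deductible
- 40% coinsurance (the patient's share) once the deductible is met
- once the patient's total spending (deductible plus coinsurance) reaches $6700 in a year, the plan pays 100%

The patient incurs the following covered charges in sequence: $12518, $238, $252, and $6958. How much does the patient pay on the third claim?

$100.80

Claim 1 ($12518): $1950 to deductible, leaving $10568; patient's 40% is $4227.20. Patient owes $6177.20 (running OOP $6177.20).
Claim 2 ($238): 40% coinsurance on $238 = $95.20. Cost to patient: $95.20. OOP to date $6272.40.
Claim 3 ($252): deductible met; 40% of $252 = $100.80. Cost to patient: $100.80. OOP to date $6373.20.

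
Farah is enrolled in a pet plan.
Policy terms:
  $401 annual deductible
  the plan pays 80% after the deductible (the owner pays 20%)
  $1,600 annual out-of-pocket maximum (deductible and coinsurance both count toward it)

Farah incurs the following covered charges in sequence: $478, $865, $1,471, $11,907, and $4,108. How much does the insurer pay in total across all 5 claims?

$17,229

Claim 1 ($478): $401 to deductible, leaving $77; coinsurance $77 × 20% = $15.40. Cost to owner: $416.40. OOP to date $416.40. Insurer: $478 − $416.40 = $61.60.
Claim 2 ($865): deductible met; 20% of $865 = $173. Owner owes $173 (running OOP $589.40). Plan pays $865 − $173 = $692.
Claim 3 ($1,471): deductible already satisfied, so owner's share is 20% × $1,471 = $294.20. Owner pays $294.20; OOP now $883.60. Plan pays $1,471 − $294.20 = $1,176.80.
Claim 4 ($11,907): deductible met; 20% of $11,907 = $2,381.40. OOP would hit $3,265 > $1,600, so the cap limits the owner to $1,600 − $883.60 = $716.40. Insurer: $11,907 − $716.40 = $11,190.60.
Claim 5 ($4,108): 20% coinsurance on $4,108 = $821.60. OOP would hit $2,421.60 > $1,600, so the cap limits the owner to $1,600 − $1,600 = $0. Plan pays $4,108 − $0 = $4,108.
Insurer total = bills − owner's total = $18,829 − $1,600 = $17,229.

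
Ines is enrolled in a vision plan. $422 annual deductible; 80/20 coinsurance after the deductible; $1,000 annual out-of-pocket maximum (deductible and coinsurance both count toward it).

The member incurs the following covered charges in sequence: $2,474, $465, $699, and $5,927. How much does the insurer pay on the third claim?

Claim 1 — $2,474: $422 finishes the deductible; $2,052 goes to coinsurance; member's 20% is $410.40. Cost to member: $832.40. OOP to date $832.40. Insurer: $2,474 − $832.40 = $1,641.60.
Claim 2 — $465: deductible met; 20% of $465 = $93. Cost to member: $93. OOP to date $925.40. Plan pays $465 − $93 = $372.
Claim 3 — $699: deductible met; 20% of $699 = $139.80. OOP would hit $1,065.20 > $1,000, so the cap limits the member to $1,000 − $925.40 = $74.60. Insurer: $699 − $74.60 = $624.40.

$624.40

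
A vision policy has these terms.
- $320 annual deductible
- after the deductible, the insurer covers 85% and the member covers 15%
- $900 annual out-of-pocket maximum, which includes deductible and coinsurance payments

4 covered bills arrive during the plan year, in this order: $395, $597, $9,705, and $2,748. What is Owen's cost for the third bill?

$479.20

Claim 1 — $395: $320 to deductible, leaving $75; member's 15% is $11.25. Member owes $331.25 (running OOP $331.25).
Claim 2 — $597: deductible already satisfied, so member's share is 15% × $597 = $89.55. Member owes $89.55 (running OOP $420.80).
Claim 3 — $9,705: deductible met; 15% of $9,705 = $1,455.75. OOP would hit $1,876.55 > $900, so the cap limits the member to $900 − $420.80 = $479.20.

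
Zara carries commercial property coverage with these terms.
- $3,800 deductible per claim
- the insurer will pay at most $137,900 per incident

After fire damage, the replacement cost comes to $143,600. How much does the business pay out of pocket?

$5,700

Subtract the deductible: $143,600 − $3,800 = $139,800.
The $137,900 per-incident cap binds; insurer pays $137,900.
The business bears the rest of the original loss: $143,600 − $137,900 = $5,700.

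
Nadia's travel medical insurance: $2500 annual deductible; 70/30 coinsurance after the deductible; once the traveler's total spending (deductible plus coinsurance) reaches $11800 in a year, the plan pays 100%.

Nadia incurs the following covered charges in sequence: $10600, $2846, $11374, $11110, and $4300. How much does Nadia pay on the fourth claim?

Claim 1 ($10600): $2500 to deductible, leaving $8100; coinsurance $8100 × 30% = $2430. Traveler pays $4930; OOP now $4930.
Claim 2 ($2846): deductible met; 30% of $2846 = $853.80. Traveler owes $853.80 (running OOP $5783.80).
Claim 3 ($11374): 30% coinsurance on $11374 = $3412.20. Traveler pays $3412.20; OOP now $9196.
Claim 4 ($11110): deductible already satisfied, so traveler's share is 30% × $11110 = $3333. Adding that to $9196 gives $12529, past the $11800 cap; traveler pays only $11800 − $9196 = $2604.

$2604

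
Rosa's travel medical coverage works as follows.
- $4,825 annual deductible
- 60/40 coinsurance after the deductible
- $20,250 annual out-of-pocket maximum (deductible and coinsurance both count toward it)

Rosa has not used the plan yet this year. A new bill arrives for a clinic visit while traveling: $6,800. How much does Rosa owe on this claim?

Nothing has been paid toward the $4,825 deductible, so the first $4,825 of this charge is applied there.
That leaves $6,800 − $4,825 = $1,975 for coinsurance.
Traveler's 40% share of $1,975 is $790.
That puts the traveler's cost at $4,825 + $790 = $5,615 before any cap.
Cumulative spending $0 + $5,615 = $5,615 stays under the $20,250 maximum.

$5,615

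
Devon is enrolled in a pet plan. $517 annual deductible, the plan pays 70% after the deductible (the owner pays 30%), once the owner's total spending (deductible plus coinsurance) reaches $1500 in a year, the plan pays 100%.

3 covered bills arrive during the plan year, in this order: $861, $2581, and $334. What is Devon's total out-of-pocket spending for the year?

Claim 1 — $861: deductible takes $517, $344 remains; owner's 30% is $103.20. Owner owes $620.20 (running OOP $620.20).
Claim 2 — $2581: deductible met; 30% of $2581 = $774.30. Owner owes $774.30 (running OOP $1394.50).
Claim 3 — $334: deductible already satisfied, so owner's share is 30% × $334 = $100.20. Owner pays $100.20; OOP now $1494.70.
Summing the owner's payments: $620.20 + $774.30 + $100.20 = $1494.70.

$1494.70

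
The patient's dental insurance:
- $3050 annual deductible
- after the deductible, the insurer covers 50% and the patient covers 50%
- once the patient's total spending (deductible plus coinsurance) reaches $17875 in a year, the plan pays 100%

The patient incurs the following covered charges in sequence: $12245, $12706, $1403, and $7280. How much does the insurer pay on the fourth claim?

$4107

Claim 1 — $12245: $3050 finishes the deductible; $9195 goes to coinsurance; coinsurance $9195 × 50% = $4597.50. Patient pays $7647.50; OOP now $7647.50. Plan pays $12245 − $7647.50 = $4597.50.
Claim 2 — $12706: deductible met; 50% of $12706 = $6353. Patient owes $6353 (running OOP $14000.50). Plan pays $12706 − $6353 = $6353.
Claim 3 — $1403: deductible met; 50% of $1403 = $701.50. Patient owes $701.50 (running OOP $14702). Insurer: $1403 − $701.50 = $701.50.
Claim 4 — $7280: 50% coinsurance on $7280 = $3640. That would push OOP to $18342, over the $17875 cap, so patient pays $17875 − $14702 = $3173. Insurer: $7280 − $3173 = $4107.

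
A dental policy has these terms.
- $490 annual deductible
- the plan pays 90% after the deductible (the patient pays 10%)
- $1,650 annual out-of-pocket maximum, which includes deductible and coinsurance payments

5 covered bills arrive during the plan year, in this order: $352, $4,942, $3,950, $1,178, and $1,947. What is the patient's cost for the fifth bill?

$166.80

#1 ($352): fully absorbed by the deductible. Cost to patient: $352. OOP to date $352.
#2 ($4,942): $138 finishes the deductible; $4,804 goes to coinsurance; coinsurance $4,804 × 10% = $480.40. Patient owes $618.40 (running OOP $970.40).
#3 ($3,950): 10% coinsurance on $3,950 = $395. Cost to patient: $395. OOP to date $1,365.40.
#4 ($1,178): 10% coinsurance on $1,178 = $117.80. Patient owes $117.80 (running OOP $1,483.20).
#5 ($1,947): deductible met; 10% of $1,947 = $194.70. OOP would hit $1,677.90 > $1,650, so the cap limits the patient to $1,650 − $1,483.20 = $166.80.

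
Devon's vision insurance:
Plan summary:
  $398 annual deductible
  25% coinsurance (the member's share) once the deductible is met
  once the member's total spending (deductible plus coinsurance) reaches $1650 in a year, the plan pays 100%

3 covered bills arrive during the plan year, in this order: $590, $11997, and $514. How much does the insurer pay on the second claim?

Claim 1 ($590): $398 finishes the deductible; $192 goes to coinsurance; coinsurance $192 × 25% = $48. Member pays $446; OOP now $446. Insurer: $590 − $446 = $144.
Claim 2 ($11997): deductible met; 25% of $11997 = $2999.25. That would push OOP to $3445.25, over the $1650 cap, so member pays $1650 − $446 = $1204. Plan pays $11997 − $1204 = $10793.

$10793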